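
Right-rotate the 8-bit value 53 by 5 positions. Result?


Rotate 0b110101 right by 5 (8-bit) = 0b10101001 = 169

169


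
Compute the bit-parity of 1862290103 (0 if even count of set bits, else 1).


0b1101111000000000100101010110111 has 15 ones => parity 1

1


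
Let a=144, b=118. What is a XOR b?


144 ^ 118 = 230

230


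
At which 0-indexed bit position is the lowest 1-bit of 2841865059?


0b10101001011000110110101101100011. Lowest set bit at position 0

0


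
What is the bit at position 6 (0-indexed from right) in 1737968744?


0b1100111100101110100110001101000, position 6 = 1

1


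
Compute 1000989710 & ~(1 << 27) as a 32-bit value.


1000989710 & ~(1 << 27) = 866771982

866771982


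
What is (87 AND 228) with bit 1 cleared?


Step 1: 87 & 228 = 68
Step 2: 68 & ~(1 << 1) = 68

68


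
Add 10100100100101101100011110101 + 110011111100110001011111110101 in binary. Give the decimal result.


10100100100101101100011110101 + 110011111100110001011111110101 = 1001000100001011111000011101010 = 1216737514

1216737514


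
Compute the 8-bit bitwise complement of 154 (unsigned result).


~0b10011010 = 0b1100101 = 101 (8-bit unsigned)

101


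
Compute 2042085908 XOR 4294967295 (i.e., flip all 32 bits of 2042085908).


2042085908 ^ 4294967295 = 2252881387

2252881387


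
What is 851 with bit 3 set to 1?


851 | (1 << 3) = 851 | 8 = 859

859


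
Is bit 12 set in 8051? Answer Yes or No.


0b1111101110011, bit 12 = 1. Yes

Yes


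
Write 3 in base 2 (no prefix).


3 = 11 in binary

11


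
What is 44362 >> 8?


0b1010110101001010 >> 8 = 0b10101101 = 173

173


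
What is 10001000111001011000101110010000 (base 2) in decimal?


10001000111001011000101110010000 in decimal = 2296744848

2296744848


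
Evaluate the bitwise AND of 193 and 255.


0b11000001 & 0b11111111 = 0b11000001 = 193

193


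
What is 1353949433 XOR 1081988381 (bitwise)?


0b1010000101100111010000011111001 ^ 0b1000000011111011101010100011101 = 0b10000110011100111010111100100 = 281966052

281966052


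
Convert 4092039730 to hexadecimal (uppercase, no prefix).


4092039730 = F3E79232 hex

F3E79232


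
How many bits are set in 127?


0b1111111 has 7 set bits

7


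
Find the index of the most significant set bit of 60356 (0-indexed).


0b1110101111000100. Highest set bit at position 15

15


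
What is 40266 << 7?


0b1001110101001010 << 7 = 0b10011101010010100000000 = 5154048

5154048


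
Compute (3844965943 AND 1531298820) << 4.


Step 1: 3844965943 & 1531298820 = 1090880516
Step 2: 1090880516 << 4 = 17454088256

17454088256


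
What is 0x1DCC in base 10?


1DCC hex = 7628 decimal

7628


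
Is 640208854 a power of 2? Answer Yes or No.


0b100110001010001100111111010110. Multiple bits set => No

No


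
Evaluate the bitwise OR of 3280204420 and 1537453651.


0b11000011100000111111001010000100 | 0b1011011101000111010111001010011 = 0b11011011101000111111111011010111 = 3684957911

3684957911


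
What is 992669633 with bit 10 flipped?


992669633 ^ (1 << 10) = 992669633 ^ 1024 = 992668609

992668609


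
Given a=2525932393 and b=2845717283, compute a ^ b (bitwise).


2525932393 ^ 2845717283 = 1058052170

1058052170


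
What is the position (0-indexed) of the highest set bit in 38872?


0b1001011111011000. Highest set bit at position 15

15


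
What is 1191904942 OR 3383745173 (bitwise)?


0b1000111000010110000011010101110 | 0b11001001101011111101101010010101 = 0b11001111101011111101111010111111 = 3484409535

3484409535


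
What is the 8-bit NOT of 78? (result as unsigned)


~0b1001110 = 0b10110001 = 177 (8-bit unsigned)

177


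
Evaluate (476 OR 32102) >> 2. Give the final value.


Step 1: 476 | 32102 = 32254
Step 2: 32254 >> 2 = 8063

8063


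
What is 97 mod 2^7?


97 & 127 = 97

97


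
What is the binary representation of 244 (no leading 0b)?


244 = 11110100 in binary

11110100


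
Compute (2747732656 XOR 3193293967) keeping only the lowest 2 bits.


Step 1: 2747732656 ^ 3193293967 = 496164415
Step 2: 496164415 & 3 = 3

3


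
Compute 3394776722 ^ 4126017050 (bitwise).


0b11001010010110000010111010010010 ^ 0b11110101111011100000011000011010 = 0b111111101101100010100010001000 = 1068902536

1068902536


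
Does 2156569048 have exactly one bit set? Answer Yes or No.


0b10000000100010101010000111011000. Multiple bits set => No

No


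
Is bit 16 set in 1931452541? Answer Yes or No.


0b1110011000111111010000001111101, bit 16 = 1. Yes

Yes


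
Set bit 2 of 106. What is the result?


106 | (1 << 2) = 106 | 4 = 110

110


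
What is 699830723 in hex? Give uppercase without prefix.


699830723 = 29B691C3 hex

29B691C3


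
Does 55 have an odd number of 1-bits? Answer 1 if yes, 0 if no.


0b110111 has 5 ones => parity 1

1


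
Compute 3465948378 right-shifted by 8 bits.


0b11001110100101100010110011011010 >> 8 = 0b110011101001011000101100 = 13538860

13538860


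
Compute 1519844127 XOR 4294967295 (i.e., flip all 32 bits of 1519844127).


1519844127 ^ 4294967295 = 2775123168

2775123168


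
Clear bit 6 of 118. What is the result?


118 & ~(1 << 6) = 54

54


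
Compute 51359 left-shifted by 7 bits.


0b1100100010011111 << 7 = 0b11001000100111110000000 = 6573952

6573952


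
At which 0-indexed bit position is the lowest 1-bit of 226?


0b11100010. Lowest set bit at position 1

1


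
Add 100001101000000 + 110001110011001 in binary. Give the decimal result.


100001101000000 + 110001110011001 = 1010011011011001 = 42713

42713


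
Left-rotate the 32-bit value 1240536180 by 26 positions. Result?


Rotate 0b1001001111100010001010001110100 left by 26 (32-bit) = 0b11010001001001111100010001010001 = 3509044305

3509044305


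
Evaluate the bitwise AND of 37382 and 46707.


0b1001001000000110 & 0b1011011001110011 = 0b1001001000000010 = 37378

37378


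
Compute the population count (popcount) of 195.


0b11000011 has 4 set bits

4


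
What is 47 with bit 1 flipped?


47 ^ (1 << 1) = 47 ^ 2 = 45

45


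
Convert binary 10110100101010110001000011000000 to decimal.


10110100101010110001000011000000 in decimal = 3031109824

3031109824


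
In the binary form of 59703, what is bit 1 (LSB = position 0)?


0b1110100100110111, position 1 = 1

1


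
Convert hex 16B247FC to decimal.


16B247FC hex = 380782588 decimal

380782588


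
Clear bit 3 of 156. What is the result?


156 & ~(1 << 3) = 148

148


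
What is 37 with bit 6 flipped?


37 ^ (1 << 6) = 37 ^ 64 = 101

101


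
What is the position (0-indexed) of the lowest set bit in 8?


0b1000. Lowest set bit at position 3

3


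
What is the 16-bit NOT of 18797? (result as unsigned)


~0b100100101101101 = 0b1011011010010010 = 46738 (16-bit unsigned)

46738


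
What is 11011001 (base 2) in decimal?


11011001 in decimal = 217

217


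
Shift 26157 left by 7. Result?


0b110011000101101 << 7 = 0b1100110001011010000000 = 3348096

3348096


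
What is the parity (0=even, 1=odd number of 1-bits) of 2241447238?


0b10000101100110011100010101000110 has 14 ones => parity 0

0


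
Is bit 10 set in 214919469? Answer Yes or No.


0b1100110011110110100100101101, bit 10 = 0. No

No


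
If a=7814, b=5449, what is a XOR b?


7814 ^ 5449 = 3023

3023


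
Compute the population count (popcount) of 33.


0b100001 has 2 set bits

2


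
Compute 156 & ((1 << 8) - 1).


156 & 255 = 156

156


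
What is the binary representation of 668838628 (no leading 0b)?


668838628 = 100111110111011010101011100100 in binary

100111110111011010101011100100


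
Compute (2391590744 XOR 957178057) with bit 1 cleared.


Step 1: 2391590744 ^ 957178057 = 3078727569
Step 2: 3078727569 & ~(1 << 1) = 3078727569

3078727569


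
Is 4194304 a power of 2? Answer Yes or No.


0b10000000000000000000000. Only one bit set => Yes

Yes


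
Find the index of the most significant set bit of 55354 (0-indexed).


0b1101100000111010. Highest set bit at position 15

15


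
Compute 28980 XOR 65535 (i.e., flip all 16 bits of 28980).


28980 ^ 65535 = 36555

36555


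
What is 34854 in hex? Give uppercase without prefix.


34854 = 8826 hex

8826


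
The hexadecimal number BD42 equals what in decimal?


BD42 hex = 48450 decimal

48450


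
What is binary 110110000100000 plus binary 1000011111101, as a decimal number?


110110000100000 + 1000011111101 = 111110100011101 = 32029

32029


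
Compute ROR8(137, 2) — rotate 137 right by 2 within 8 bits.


Rotate 0b10001001 right by 2 (8-bit) = 0b1100010 = 98

98


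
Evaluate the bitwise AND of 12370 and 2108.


0b11000001010010 & 0b100000111100 = 0b10000 = 16

16


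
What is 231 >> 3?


0b11100111 >> 3 = 0b11100 = 28

28


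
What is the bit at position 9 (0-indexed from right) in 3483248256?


0b11001111100111100010011010000000, position 9 = 1

1


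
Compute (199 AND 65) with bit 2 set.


Step 1: 199 & 65 = 65
Step 2: 65 | (1 << 2) = 65 | 4 = 69

69


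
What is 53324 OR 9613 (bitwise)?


0b1101000001001100 | 0b10010110001101 = 0b1111010111001101 = 62925

62925


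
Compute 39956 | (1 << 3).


39956 | (1 << 3) = 39956 | 8 = 39964

39964


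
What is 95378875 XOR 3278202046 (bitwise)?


0b101101011110101110110111011 ^ 0b11000011011001010110010010111110 = 0b11000110110010100011100100000101 = 3335141637

3335141637


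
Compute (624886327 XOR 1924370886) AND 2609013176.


Step 1: 624886327 ^ 1924370886 = 1468830705
Step 2: 1468830705 & 2609013176 = 327156144

327156144


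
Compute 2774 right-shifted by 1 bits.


0b101011010110 >> 1 = 0b10101101011 = 1387

1387


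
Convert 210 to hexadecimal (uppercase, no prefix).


210 = D2 hex

D2


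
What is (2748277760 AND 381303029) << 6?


Step 1: 2748277760 & 381303029 = 42606592
Step 2: 42606592 << 6 = 2726821888

2726821888


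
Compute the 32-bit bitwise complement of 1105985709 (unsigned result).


~0b1000001111011000000000010101101 = 0b10111110000100111111111101010010 = 3188981586 (32-bit unsigned)

3188981586


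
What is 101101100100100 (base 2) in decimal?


101101100100100 in decimal = 23332

23332


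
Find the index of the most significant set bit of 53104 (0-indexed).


0b1100111101110000. Highest set bit at position 15

15


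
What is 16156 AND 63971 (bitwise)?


0b11111100011100 & 0b1111100111100011 = 0b11100100000000 = 14592

14592


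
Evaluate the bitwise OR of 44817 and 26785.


0b1010111100010001 | 0b110100010100001 = 0b1110111110110001 = 61361

61361


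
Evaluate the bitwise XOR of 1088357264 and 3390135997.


0b1000000110111110000001110010000 ^ 0b11001010000100010101111010111101 = 0b10001010110011100101110100101101 = 2328780077

2328780077


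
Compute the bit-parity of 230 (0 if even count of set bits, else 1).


0b11100110 has 5 ones => parity 1

1


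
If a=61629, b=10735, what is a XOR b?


61629 ^ 10735 = 55634

55634


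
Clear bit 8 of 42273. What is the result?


42273 & ~(1 << 8) = 42017

42017


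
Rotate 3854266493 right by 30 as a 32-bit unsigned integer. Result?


Rotate 0b11100101101110110111000001111101 right by 30 (32-bit) = 0b10010110111011011100000111110111 = 2532164087

2532164087


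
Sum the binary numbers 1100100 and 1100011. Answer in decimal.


1100100 + 1100011 = 11000111 = 199

199


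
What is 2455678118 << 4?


0b10010010010111101010110010100110 << 4 = 0b100100100101111010101100101001100000 = 39290849888

39290849888


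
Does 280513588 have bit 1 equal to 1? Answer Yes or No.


0b10000101110000100110000110100, bit 1 = 0. No

No


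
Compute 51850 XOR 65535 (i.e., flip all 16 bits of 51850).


51850 ^ 65535 = 13685

13685


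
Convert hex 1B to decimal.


1B hex = 27 decimal

27


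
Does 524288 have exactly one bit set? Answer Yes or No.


0b10000000000000000000. Only one bit set => Yes

Yes


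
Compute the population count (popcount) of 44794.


0b1010111011111010 has 11 set bits

11


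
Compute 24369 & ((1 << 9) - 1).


24369 & 511 = 305

305


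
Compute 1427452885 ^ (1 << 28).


1427452885 ^ (1 << 28) = 1427452885 ^ 268435456 = 1159017429

1159017429


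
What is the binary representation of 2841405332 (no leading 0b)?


2841405332 = 10101001010111000110011110010100 in binary

10101001010111000110011110010100


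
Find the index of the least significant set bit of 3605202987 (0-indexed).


0b11010110111000110000100000101011. Lowest set bit at position 0

0


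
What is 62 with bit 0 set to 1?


62 | (1 << 0) = 62 | 1 = 63

63


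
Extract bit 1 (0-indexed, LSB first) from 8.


0b1000, position 1 = 0

0


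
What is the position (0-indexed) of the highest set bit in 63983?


0b1111100111101111. Highest set bit at position 15

15


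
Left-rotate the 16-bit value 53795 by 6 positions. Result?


Rotate 0b1101001000100011 left by 6 (16-bit) = 0b1000100011110100 = 35060

35060


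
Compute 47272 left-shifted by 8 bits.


0b1011100010101000 << 8 = 0b101110001010100000000000 = 12101632

12101632


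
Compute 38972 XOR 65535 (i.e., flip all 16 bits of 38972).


38972 ^ 65535 = 26563

26563


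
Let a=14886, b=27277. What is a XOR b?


14886 ^ 27277 = 20651

20651


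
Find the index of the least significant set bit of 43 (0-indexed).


0b101011. Lowest set bit at position 0

0


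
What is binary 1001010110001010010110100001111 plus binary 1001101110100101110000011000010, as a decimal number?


1001010110001010010110100001111 + 1001101110100101110000011000010 = 10011000100110000000110111010001 = 2560101841

2560101841


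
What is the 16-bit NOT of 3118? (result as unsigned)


~0b110000101110 = 0b1111001111010001 = 62417 (16-bit unsigned)

62417


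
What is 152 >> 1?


0b10011000 >> 1 = 0b1001100 = 76

76


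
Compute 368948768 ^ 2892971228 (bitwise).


0b10101111111011011011000100000 ^ 0b10101100011011110011110011011100 = 0b10111001100100101000101011111100 = 3113388796

3113388796


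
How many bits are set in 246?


0b11110110 has 6 set bits

6


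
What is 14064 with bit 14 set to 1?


14064 | (1 << 14) = 14064 | 16384 = 30448

30448


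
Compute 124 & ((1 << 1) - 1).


124 & 1 = 0

0


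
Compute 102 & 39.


0b1100110 & 0b100111 = 0b100110 = 38

38


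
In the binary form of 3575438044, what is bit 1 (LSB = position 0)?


0b11010101000111001101101011011100, position 1 = 0

0


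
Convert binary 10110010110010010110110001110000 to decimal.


10110010110010010110110001110000 in decimal = 2999544944

2999544944


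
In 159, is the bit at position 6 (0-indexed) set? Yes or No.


0b10011111, bit 6 = 0. No

No


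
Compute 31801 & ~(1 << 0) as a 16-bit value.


31801 & ~(1 << 0) = 31800

31800


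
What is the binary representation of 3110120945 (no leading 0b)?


3110120945 = 10111001011000001010110111110001 in binary

10111001011000001010110111110001


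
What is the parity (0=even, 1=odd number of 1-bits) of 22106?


0b101011001011010 has 8 ones => parity 0

0


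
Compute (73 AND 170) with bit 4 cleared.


Step 1: 73 & 170 = 8
Step 2: 8 & ~(1 << 4) = 8

8


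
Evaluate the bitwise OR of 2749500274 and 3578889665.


0b10100011111000100000101101110010 | 0b11010101010100011000010111000001 = 0b11110111111100111000111111110011 = 4159934451

4159934451


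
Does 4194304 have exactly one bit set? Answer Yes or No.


0b10000000000000000000000. Only one bit set => Yes

Yes


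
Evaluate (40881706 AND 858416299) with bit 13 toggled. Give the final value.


Step 1: 40881706 & 858416299 = 36324394
Step 2: 36324394 ^ (1 << 13) = 36324394 ^ 8192 = 36332586

36332586


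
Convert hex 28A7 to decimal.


28A7 hex = 10407 decimal

10407


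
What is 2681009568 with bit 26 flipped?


2681009568 ^ (1 << 26) = 2681009568 ^ 67108864 = 2613900704

2613900704


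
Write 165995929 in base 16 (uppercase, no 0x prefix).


165995929 = 9E4E599 hex

9E4E599


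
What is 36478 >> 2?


0b1000111001111110 >> 2 = 0b10001110011111 = 9119

9119


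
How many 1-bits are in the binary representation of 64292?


0b1111101100100100 has 9 set bits

9


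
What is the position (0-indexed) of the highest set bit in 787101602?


0b101110111010100011011110100010. Highest set bit at position 29

29


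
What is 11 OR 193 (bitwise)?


0b1011 | 0b11000001 = 0b11001011 = 203

203


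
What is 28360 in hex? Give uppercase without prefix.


28360 = 6EC8 hex

6EC8


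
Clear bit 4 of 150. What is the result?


150 & ~(1 << 4) = 134

134


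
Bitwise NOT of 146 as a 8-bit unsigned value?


~0b10010010 = 0b1101101 = 109 (8-bit unsigned)

109


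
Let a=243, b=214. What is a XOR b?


243 ^ 214 = 37

37


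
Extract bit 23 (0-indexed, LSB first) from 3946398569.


0b11101011001110010100001101101001, position 23 = 0

0


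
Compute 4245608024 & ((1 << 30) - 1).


4245608024 & 1073741823 = 1024382552

1024382552


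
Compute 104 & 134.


0b1101000 & 0b10000110 = 0b0 = 0

0


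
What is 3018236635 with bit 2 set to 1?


3018236635 | (1 << 2) = 3018236635 | 4 = 3018236639

3018236639


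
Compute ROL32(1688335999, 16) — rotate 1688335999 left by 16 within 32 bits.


Rotate 0b1100100101000011111011001111111 left by 16 (32-bit) = 0b11110110011111110110010010100001 = 4135543969

4135543969


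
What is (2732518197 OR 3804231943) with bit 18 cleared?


Step 1: 2732518197 | 3804231943 = 3808426807
Step 2: 3808426807 & ~(1 << 18) = 3808164663

3808164663


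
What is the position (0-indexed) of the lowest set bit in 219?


0b11011011. Lowest set bit at position 0

0


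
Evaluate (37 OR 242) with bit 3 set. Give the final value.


Step 1: 37 | 242 = 247
Step 2: 247 | (1 << 3) = 247 | 8 = 255

255


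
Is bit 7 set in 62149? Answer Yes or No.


0b1111001011000101, bit 7 = 1. Yes

Yes


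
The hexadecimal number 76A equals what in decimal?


76A hex = 1898 decimal

1898


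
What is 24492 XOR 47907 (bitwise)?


0b101111110101100 ^ 0b1011101100100011 = 0b1110010010001111 = 58511

58511


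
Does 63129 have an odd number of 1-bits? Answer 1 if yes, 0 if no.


0b1111011010011001 has 10 ones => parity 0

0


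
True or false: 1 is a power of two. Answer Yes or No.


0b1. Only one bit set => Yes

Yes


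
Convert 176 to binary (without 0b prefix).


176 = 10110000 in binary

10110000


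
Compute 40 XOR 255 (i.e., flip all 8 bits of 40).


40 ^ 255 = 215

215


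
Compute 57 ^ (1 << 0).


57 ^ (1 << 0) = 57 ^ 1 = 56

56


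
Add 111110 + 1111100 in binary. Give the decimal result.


111110 + 1111100 = 10111010 = 186

186


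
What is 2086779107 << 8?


0b1111100011000011011100011100011 << 8 = 0b111110001100001101110001110001100000000 = 534215451392

534215451392


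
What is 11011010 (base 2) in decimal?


11011010 in decimal = 218

218


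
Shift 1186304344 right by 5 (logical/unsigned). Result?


0b1000110101101011001000101011000 >> 5 = 0b10001101011010110010001010 = 37072010

37072010


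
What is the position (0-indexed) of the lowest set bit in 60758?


0b1110110101010110. Lowest set bit at position 1

1


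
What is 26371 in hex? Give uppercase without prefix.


26371 = 6703 hex

6703


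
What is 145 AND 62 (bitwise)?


0b10010001 & 0b111110 = 0b10000 = 16

16


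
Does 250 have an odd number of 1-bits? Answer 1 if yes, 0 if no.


0b11111010 has 6 ones => parity 0

0


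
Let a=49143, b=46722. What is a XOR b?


49143 ^ 46722 = 2421

2421


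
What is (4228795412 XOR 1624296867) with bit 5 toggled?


Step 1: 4228795412 ^ 1624296867 = 2631827895
Step 2: 2631827895 ^ (1 << 5) = 2631827895 ^ 32 = 2631827863

2631827863


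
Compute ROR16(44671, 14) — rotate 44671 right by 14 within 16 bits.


Rotate 0b1010111001111111 right by 14 (16-bit) = 0b1011100111111110 = 47614

47614


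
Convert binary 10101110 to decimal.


10101110 in decimal = 174

174


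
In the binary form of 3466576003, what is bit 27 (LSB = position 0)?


0b11001110100111111100000010000011, position 27 = 1

1


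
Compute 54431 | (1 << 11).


54431 | (1 << 11) = 54431 | 2048 = 56479

56479


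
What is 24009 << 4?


0b101110111001001 << 4 = 0b1011101110010010000 = 384144

384144


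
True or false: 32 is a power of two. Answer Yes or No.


0b100000. Only one bit set => Yes

Yes


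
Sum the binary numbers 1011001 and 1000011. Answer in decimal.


1011001 + 1000011 = 10011100 = 156

156


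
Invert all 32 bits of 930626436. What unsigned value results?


930626436 ^ 4294967295 = 3364340859

3364340859


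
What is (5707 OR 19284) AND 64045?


Step 1: 5707 | 19284 = 24415
Step 2: 24415 & 64045 = 23053

23053


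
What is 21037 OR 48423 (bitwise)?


0b101001000101101 | 0b1011110100100111 = 0b1111111100101111 = 65327

65327


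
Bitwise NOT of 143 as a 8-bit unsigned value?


~0b10001111 = 0b1110000 = 112 (8-bit unsigned)

112


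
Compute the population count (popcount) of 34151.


0b1000010101100111 has 8 set bits

8


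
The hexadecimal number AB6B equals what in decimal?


AB6B hex = 43883 decimal

43883


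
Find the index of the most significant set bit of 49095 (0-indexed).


0b1011111111000111. Highest set bit at position 15

15


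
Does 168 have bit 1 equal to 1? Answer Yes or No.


0b10101000, bit 1 = 0. No

No


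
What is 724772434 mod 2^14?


724772434 & 16383 = 9810

9810


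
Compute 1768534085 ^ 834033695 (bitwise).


0b1101001011010011011000001000101 ^ 0b110001101101100101100000011111 = 0b1011000110111111110100001011010 = 1491069018

1491069018


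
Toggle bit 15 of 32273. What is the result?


32273 ^ (1 << 15) = 32273 ^ 32768 = 65041

65041


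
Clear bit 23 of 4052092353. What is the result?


4052092353 & ~(1 << 23) = 4043703745

4043703745


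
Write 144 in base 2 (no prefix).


144 = 10010000 in binary

10010000


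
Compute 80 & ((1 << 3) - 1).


80 & 7 = 0

0


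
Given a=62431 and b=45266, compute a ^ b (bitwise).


62431 ^ 45266 = 17165

17165


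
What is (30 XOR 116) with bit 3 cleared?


Step 1: 30 ^ 116 = 106
Step 2: 106 & ~(1 << 3) = 98

98


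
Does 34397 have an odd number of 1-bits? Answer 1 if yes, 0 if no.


0b1000011001011101 has 8 ones => parity 0

0


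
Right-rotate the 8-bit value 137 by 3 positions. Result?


Rotate 0b10001001 right by 3 (8-bit) = 0b110001 = 49

49


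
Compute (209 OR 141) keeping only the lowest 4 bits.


Step 1: 209 | 141 = 221
Step 2: 221 & 15 = 13

13


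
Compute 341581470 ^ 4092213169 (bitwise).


0b10100010111000001111010011110 ^ 0b11110011111010100011011110110001 = 0b11100111101101100010100100101111 = 3887474991

3887474991


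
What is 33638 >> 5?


0b1000001101100110 >> 5 = 0b10000011011 = 1051

1051


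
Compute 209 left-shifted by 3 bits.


0b11010001 << 3 = 0b11010001000 = 1672

1672


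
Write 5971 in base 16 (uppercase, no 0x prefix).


5971 = 1753 hex

1753


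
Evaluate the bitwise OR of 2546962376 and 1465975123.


0b10010111110011111000111111001000 | 0b1010111011000010000000101010011 = 0b11010111111011111000111111011011 = 3622801371

3622801371


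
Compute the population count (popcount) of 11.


0b1011 has 3 set bits

3


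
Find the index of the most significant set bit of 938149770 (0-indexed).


0b110111111010110000011110001010. Highest set bit at position 29

29


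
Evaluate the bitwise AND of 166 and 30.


0b10100110 & 0b11110 = 0b110 = 6

6


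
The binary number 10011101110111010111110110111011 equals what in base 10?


10011101110111010111110110111011 in decimal = 2648538555

2648538555


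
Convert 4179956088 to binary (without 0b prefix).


4179956088 = 11111001001001010001000101111000 in binary

11111001001001010001000101111000


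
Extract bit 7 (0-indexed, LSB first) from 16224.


0b11111101100000, position 7 = 0

0


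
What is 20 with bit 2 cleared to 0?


20 & ~(1 << 2) = 16

16


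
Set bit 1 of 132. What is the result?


132 | (1 << 1) = 132 | 2 = 134

134


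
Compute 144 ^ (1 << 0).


144 ^ (1 << 0) = 144 ^ 1 = 145

145


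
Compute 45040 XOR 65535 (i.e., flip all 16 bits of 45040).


45040 ^ 65535 = 20495

20495


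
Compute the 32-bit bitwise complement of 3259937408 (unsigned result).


~0b11000010010011101011001010000000 = 0b111101101100010100110101111111 = 1035029887 (32-bit unsigned)

1035029887


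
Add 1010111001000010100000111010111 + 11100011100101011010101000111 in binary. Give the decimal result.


1010111001000010100000111010111 + 11100011100101011010101000111 = 1110011100100111111011100011110 = 1939076894

1939076894


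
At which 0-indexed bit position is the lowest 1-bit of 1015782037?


0b111100100010111001101010010101. Lowest set bit at position 0

0


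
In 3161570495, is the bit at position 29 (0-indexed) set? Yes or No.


0b10111100011100011011110010111111, bit 29 = 1. Yes

Yes


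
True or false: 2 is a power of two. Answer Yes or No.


0b10. Only one bit set => Yes

Yes


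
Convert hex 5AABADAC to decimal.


5AABADAC hex = 1521200556 decimal

1521200556


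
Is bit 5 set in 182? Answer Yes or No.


0b10110110, bit 5 = 1. Yes

Yes


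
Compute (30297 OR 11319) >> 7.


Step 1: 30297 | 11319 = 32383
Step 2: 32383 >> 7 = 252

252


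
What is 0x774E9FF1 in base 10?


774E9FF1 hex = 2001641457 decimal

2001641457


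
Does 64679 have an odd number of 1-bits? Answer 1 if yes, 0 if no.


0b1111110010100111 has 11 ones => parity 1

1


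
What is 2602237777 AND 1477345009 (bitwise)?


0b10011011000110101111111101010001 & 0b1011000000011100111111011110001 = 0b11000000010100111111001010001 = 403340881

403340881


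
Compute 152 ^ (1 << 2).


152 ^ (1 << 2) = 152 ^ 4 = 156

156


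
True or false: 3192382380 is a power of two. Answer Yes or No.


0b10111110010001111110001110101100. Multiple bits set => No

No


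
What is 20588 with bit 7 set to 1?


20588 | (1 << 7) = 20588 | 128 = 20716

20716


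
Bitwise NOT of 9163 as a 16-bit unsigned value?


~0b10001111001011 = 0b1101110000110100 = 56372 (16-bit unsigned)

56372


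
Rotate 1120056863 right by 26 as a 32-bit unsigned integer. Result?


Rotate 0b1000010110000101011011000011111 right by 26 (32-bit) = 0b10110000101011011000011111010000 = 2964162512

2964162512


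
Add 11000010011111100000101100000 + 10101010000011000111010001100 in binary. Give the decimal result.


11000010011111100000101100000 + 10101010000011000111010001100 = 101101100100010100111111101100 = 764497900

764497900


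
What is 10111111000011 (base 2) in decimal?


10111111000011 in decimal = 12227

12227


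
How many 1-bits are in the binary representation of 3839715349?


0b11100100110111010110100000010101 has 16 set bits

16


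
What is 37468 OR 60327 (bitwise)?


0b1001001001011100 | 0b1110101110100111 = 0b1111101111111111 = 64511

64511


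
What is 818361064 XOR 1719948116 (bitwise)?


0b110000110001110011001011101000 ^ 0b1100110100001000101001101010100 = 0b1010110010000110110000110111100 = 1447256508

1447256508


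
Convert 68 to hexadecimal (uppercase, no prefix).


68 = 44 hex

44


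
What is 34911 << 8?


0b1000100001011111 << 8 = 0b100010000101111100000000 = 8937216

8937216


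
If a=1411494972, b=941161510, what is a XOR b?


1411494972 ^ 941161510 = 1815693338

1815693338


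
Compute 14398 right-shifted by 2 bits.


0b11100000111110 >> 2 = 0b111000001111 = 3599

3599


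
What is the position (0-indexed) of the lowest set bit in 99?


0b1100011. Lowest set bit at position 0

0


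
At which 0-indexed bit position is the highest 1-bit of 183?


0b10110111. Highest set bit at position 7

7


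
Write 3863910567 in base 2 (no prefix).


3863910567 = 11100110010011101001100010100111 in binary

11100110010011101001100010100111


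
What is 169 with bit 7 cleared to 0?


169 & ~(1 << 7) = 41

41


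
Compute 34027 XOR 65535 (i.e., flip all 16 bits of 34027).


34027 ^ 65535 = 31508

31508


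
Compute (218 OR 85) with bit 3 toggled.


Step 1: 218 | 85 = 223
Step 2: 223 ^ (1 << 3) = 223 ^ 8 = 215

215


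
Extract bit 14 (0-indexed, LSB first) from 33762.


0b1000001111100010, position 14 = 0

0


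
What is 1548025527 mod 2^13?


1548025527 & 8191 = 7863

7863


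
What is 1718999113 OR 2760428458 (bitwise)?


0b1100110011101011101100001001001 | 0b10100100100010001100101110101010 = 0b11100110111111011101101111101011 = 3875396587

3875396587


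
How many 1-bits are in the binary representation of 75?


0b1001011 has 4 set bits

4


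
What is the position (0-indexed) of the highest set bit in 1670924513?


0b1100011100110000100100011100001. Highest set bit at position 30

30


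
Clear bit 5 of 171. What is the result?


171 & ~(1 << 5) = 139

139


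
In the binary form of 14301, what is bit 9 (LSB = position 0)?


0b11011111011101, position 9 = 1

1


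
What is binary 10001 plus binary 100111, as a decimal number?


10001 + 100111 = 111000 = 56

56


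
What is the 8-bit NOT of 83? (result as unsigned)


~0b1010011 = 0b10101100 = 172 (8-bit unsigned)

172


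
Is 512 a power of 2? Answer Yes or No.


0b1000000000. Only one bit set => Yes

Yes


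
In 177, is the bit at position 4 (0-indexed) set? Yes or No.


0b10110001, bit 4 = 1. Yes

Yes


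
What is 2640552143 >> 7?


0b10011101011000111010000011001111 >> 7 = 0b1001110101100011101000001 = 20629313

20629313


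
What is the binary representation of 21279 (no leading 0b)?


21279 = 101001100011111 in binary

101001100011111


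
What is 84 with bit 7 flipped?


84 ^ (1 << 7) = 84 ^ 128 = 212

212


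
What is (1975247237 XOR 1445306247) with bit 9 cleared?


Step 1: 1975247237 ^ 1445306247 = 597589506
Step 2: 597589506 & ~(1 << 9) = 597588994

597588994


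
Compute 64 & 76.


0b1000000 & 0b1001100 = 0b1000000 = 64

64


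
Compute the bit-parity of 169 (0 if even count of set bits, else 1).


0b10101001 has 4 ones => parity 0

0


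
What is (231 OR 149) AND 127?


Step 1: 231 | 149 = 247
Step 2: 247 & 127 = 119

119


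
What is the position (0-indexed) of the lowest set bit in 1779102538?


0b1101010000010101111001101001010. Lowest set bit at position 1

1


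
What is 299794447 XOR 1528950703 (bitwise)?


0b10001110111101000000000001111 ^ 0b1011011001000011110111110101111 = 0b1001010111111110110111110100000 = 1258254240

1258254240


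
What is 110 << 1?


0b1101110 << 1 = 0b11011100 = 220

220


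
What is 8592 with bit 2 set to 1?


8592 | (1 << 2) = 8592 | 4 = 8596

8596


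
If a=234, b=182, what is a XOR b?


234 ^ 182 = 92

92


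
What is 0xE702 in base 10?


E702 hex = 59138 decimal

59138


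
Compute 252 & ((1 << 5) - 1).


252 & 31 = 28

28


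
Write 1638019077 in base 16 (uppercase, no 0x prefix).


1638019077 = 61A23005 hex

61A23005


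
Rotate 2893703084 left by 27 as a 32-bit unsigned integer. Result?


Rotate 0b10101100011110100110011110101100 left by 27 (32-bit) = 0b1100101011000111101001100111101 = 1701040957

1701040957


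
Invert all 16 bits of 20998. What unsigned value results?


20998 ^ 65535 = 44537

44537


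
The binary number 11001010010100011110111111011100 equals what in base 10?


11001010010100011110111111011100 in decimal = 3394367452

3394367452


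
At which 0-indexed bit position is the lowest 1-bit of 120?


0b1111000. Lowest set bit at position 3

3


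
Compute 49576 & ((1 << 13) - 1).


49576 & 8191 = 424

424


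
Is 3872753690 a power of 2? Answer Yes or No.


0b11100110110101011000100000011010. Multiple bits set => No

No


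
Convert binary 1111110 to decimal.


1111110 in decimal = 126

126


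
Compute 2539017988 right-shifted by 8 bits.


0b10010111010101100101011100000100 >> 8 = 0b100101110101011001010111 = 9918039

9918039


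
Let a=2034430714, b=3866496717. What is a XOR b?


2034430714 ^ 3866496717 = 2671049783

2671049783


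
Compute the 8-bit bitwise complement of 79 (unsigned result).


~0b1001111 = 0b10110000 = 176 (8-bit unsigned)

176


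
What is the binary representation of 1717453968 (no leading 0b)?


1717453968 = 1100110010111100100010010010000 in binary

1100110010111100100010010010000


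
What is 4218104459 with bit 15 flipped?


4218104459 ^ (1 << 15) = 4218104459 ^ 32768 = 4218137227

4218137227


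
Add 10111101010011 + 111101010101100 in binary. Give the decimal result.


10111101010011 + 111101010101100 = 1010100111111111 = 43519

43519


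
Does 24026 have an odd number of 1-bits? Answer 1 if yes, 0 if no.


0b101110111011010 has 10 ones => parity 0

0


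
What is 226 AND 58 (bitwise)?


0b11100010 & 0b111010 = 0b100010 = 34

34


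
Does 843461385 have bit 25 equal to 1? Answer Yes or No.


0b110010010001100011001100001001, bit 25 = 1. Yes

Yes


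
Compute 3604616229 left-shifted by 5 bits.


0b11010110110110100001010000100101 << 5 = 0b1101011011011010000101000010010100000 = 115347719328

115347719328


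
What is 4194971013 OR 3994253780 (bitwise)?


0b11111010000010100010110110000101 | 0b11101110000100110111100111010100 = 0b11111110000110110111110111010101 = 4263214549

4263214549


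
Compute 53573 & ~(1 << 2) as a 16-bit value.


53573 & ~(1 << 2) = 53569

53569


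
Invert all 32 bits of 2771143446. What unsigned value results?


2771143446 ^ 4294967295 = 1523823849

1523823849


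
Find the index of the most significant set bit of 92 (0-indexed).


0b1011100. Highest set bit at position 6

6


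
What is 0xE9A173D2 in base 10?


E9A173D2 hex = 3919672274 decimal

3919672274


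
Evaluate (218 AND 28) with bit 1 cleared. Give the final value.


Step 1: 218 & 28 = 24
Step 2: 24 & ~(1 << 1) = 24

24


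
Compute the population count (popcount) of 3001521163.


0b10110010111001111001010000001011 has 16 set bits

16


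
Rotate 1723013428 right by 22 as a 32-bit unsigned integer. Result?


Rotate 0b1100110101100110001100100110100 right by 22 (32-bit) = 0b11001100011001001101000110011010 = 3429159322

3429159322


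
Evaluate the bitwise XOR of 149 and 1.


0b10010101 ^ 0b1 = 0b10010100 = 148

148


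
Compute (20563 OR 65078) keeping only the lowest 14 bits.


Step 1: 20563 | 65078 = 65143
Step 2: 65143 & 16383 = 15991

15991


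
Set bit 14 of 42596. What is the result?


42596 | (1 << 14) = 42596 | 16384 = 58980

58980


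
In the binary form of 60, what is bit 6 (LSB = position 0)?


0b111100, position 6 = 0

0


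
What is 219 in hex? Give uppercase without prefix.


219 = DB hex

DB


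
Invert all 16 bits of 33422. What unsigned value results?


33422 ^ 65535 = 32113

32113


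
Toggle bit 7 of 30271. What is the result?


30271 ^ (1 << 7) = 30271 ^ 128 = 30399

30399


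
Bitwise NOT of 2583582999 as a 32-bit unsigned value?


~0b10011001111111100101100100010111 = 0b1100110000000011010011011101000 = 1711384296 (32-bit unsigned)

1711384296


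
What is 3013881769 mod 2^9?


3013881769 & 511 = 425

425


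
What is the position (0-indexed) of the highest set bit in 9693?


0b10010111011101. Highest set bit at position 13

13


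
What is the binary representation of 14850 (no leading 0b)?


14850 = 11101000000010 in binary

11101000000010


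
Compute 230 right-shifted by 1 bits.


0b11100110 >> 1 = 0b1110011 = 115

115


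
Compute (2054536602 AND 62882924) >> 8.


Step 1: 2054536602 & 62882924 = 37061640
Step 2: 37061640 >> 8 = 144772

144772


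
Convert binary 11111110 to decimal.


11111110 in decimal = 254

254


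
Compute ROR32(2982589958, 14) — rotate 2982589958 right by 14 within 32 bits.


Rotate 0b10110001110001101011011000000110 right by 14 (32-bit) = 0b11011000000110101100011100011010 = 3625633562

3625633562


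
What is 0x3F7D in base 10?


3F7D hex = 16253 decimal

16253


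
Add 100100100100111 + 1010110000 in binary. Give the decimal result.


100100100100111 + 1010110000 = 100101111010111 = 19415

19415


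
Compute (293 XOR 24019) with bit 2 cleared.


Step 1: 293 ^ 24019 = 23798
Step 2: 23798 & ~(1 << 2) = 23794

23794


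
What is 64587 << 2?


0b1111110001001011 << 2 = 0b111111000100101100 = 258348

258348


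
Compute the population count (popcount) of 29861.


0b111010010100101 has 8 set bits

8


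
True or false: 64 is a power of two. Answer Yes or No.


0b1000000. Only one bit set => Yes

Yes


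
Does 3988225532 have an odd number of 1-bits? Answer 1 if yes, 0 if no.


0b11101101101101110111110111111100 has 24 ones => parity 0

0


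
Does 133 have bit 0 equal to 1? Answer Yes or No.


0b10000101, bit 0 = 1. Yes

Yes


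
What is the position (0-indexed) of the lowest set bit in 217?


0b11011001. Lowest set bit at position 0

0


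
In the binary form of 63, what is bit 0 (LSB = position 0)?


0b111111, position 0 = 1

1


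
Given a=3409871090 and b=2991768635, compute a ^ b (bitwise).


3409871090 ^ 2991768635 = 2037138633

2037138633


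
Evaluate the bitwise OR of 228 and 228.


0b11100100 | 0b11100100 = 0b11100100 = 228

228


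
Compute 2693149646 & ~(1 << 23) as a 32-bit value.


2693149646 & ~(1 << 23) = 2684761038

2684761038


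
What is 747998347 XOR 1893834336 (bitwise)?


0b101100100101011000110010001011 ^ 0b1110000111000011001111001100000 = 0b1011100011101000001001011101011 = 1551110891

1551110891


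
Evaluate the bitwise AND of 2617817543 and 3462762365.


0b10011100000010001011100111000111 & 0b11001110011001011000111101111101 = 0b10001100000000001000100101000101 = 2348845381

2348845381


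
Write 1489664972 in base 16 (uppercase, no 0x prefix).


1489664972 = 58CA7BCC hex

58CA7BCC


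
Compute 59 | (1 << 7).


59 | (1 << 7) = 59 | 128 = 187

187


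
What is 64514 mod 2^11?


64514 & 2047 = 1026

1026


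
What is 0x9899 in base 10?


9899 hex = 39065 decimal

39065


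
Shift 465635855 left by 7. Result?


0b11011110000010000101000001111 << 7 = 0b110111100000100001010000011110000000 = 59601389440

59601389440
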